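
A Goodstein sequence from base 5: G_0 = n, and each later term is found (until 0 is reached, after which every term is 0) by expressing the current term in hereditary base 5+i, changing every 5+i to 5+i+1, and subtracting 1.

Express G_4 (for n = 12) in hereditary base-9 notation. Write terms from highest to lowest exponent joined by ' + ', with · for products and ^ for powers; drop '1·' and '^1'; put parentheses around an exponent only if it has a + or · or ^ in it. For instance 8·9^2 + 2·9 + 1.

step 0: 12 = 2·5 + 2; sub 6 for 5: 2·6 + 2; = 14; G_1 = 14−1 = 13
step 1: 13 = 2·6 + 1; sub 7 for 6: 2·7 + 1; = 15; G_2 = 15−1 = 14
step 2: 14 = 2·7; sub 8 for 7: 2·8; = 16; G_3 = 16−1 = 15
step 3: 15 = 8 + 7; sub 9 for 8: 9 + 7; = 16; G_4 = 16−1 = 15
step 4: 15 = 9 + 6; sub 10 for 9: 10 + 6; = 16; G_5 = 16−1 = 15

9 + 6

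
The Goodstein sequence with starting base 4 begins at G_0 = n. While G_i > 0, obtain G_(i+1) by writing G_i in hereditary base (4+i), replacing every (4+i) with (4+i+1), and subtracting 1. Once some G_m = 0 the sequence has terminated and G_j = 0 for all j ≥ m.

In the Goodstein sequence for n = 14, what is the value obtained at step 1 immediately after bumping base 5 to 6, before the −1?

19

(0) 14|_4 = 3·4 + 2 ↦ 3·5 + 2|_5 = 17 ⇒ 16
(1) 16|_5 = 3·5 + 1 ↦ 3·6 + 1|_6 = 19 ⇒ 18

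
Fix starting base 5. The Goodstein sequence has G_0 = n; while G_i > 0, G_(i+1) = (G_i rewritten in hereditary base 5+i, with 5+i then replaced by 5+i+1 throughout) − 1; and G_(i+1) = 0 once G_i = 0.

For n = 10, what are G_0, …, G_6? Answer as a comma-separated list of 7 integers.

10, 11, 11, 11, 11, 11, 11

base 5: 10 = 2·5; at 6: 2·6 = 12; next = 11
base 6: 11 = 6 + 5; at 7: 7 + 5 = 12; next = 11
base 7: 11 = 7 + 4; at 8: 8 + 4 = 12; next = 11
base 8: 11 = 8 + 3; at 9: 9 + 3 = 12; next = 11
base 9: 11 = 9 + 2; at 10: 10 + 2 = 12; next = 11
base 10: 11 = 10 + 1; at 11: 11 + 1 = 12; next = 11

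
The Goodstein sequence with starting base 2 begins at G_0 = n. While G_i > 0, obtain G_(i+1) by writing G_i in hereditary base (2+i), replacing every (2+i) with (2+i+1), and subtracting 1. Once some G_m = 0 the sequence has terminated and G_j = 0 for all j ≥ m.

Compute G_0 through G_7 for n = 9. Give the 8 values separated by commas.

G_0 = 9. HB_2(9) = 2^(2 + 1) + 1. Bump = 82. G_1 = 81.
G_1 = 81. HB_3(81) = 3^(3 + 1). Bump = 1024. G_2 = 1023.
G_2 = 1023. HB_4(1023) = 3·4^4 + 3·4^3 + 3·4^2 + 3·4 + 3. Bump = 9843. G_3 = 9842.
G_3 = 9842. HB_5(9842) = 3·5^5 + 3·5^3 + 3·5^2 + 3·5 + 2. Bump = 140744. G_4 = 140743.
G_4 = 140743. HB_6(140743) = 3·6^6 + 3·6^3 + 3·6^2 + 3·6 + 1. Bump = 2471827. G_5 = 2471826.
G_5 = 2471826. HB_7(2471826) = 3·7^7 + 3·7^3 + 3·7^2 + 3·7. Bump = 50333400. G_6 = 50333399.
G_6 = 50333399. HB_8(50333399) = 3·8^8 + 3·8^3 + 3·8^2 + 2·8 + 7. Bump = 1162263922. G_7 = 1162263921.

9, 81, 1023, 9842, 140743, 2471826, 50333399, 1162263921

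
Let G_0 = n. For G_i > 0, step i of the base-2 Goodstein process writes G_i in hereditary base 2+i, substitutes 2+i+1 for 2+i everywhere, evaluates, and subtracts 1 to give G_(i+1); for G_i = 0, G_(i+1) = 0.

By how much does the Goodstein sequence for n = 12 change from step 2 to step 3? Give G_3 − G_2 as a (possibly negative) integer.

[0] 12 ≡ 2^(2 + 1) + 2^2 (base 2). Lift 3: 108. −1: 107.
[1] 107 ≡ 3^(3 + 1) + 2·3^2 + 2·3 + 2 (base 3). Lift 4: 1066. −1: 1065.
[2] 1065 ≡ 4^(4 + 1) + 2·4^2 + 2·4 + 1 (base 4). Lift 5: 15686. −1: 15685.

14620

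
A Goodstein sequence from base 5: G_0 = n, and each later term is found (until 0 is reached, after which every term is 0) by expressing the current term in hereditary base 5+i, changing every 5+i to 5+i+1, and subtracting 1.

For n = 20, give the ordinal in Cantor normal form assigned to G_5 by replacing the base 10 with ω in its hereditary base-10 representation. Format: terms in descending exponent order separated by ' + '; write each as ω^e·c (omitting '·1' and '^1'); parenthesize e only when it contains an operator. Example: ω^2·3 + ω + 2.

step 0: 20 = 4·5; sub 6 for 5: 4·6; = 24; G_1 = 24−1 = 23
step 1: 23 = 3·6 + 5; sub 7 for 6: 3·7 + 5; = 26; G_2 = 26−1 = 25
step 2: 25 = 3·7 + 4; sub 8 for 7: 3·8 + 4; = 28; G_3 = 28−1 = 27
step 3: 27 = 3·8 + 3; sub 9 for 8: 3·9 + 3; = 30; G_4 = 30−1 = 29
step 4: 29 = 3·9 + 2; sub 10 for 9: 3·10 + 2; = 32; G_5 = 32−1 = 31
step 5: 31 = 3·10 + 1; sub 11 for 10: 3·11 + 1; = 34; G_6 = 34−1 = 33

ω·3 + 1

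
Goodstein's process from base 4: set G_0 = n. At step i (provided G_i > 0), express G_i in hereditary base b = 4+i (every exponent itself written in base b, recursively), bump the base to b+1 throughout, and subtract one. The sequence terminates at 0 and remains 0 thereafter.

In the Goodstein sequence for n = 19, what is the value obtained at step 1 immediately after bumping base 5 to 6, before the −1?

G_0 = 19. HB_4(19) = 4^2 + 3. Bump = 28. G_1 = 27.
G_1 = 27. HB_5(27) = 5^2 + 2. Bump = 38. G_2 = 37.

38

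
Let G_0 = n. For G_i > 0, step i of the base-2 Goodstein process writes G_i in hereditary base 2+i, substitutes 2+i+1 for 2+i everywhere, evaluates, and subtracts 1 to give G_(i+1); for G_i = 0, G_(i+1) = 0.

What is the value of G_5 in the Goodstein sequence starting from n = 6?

98039

(0) 6|_2 = 2^2 + 2 ↦ 3^3 + 3|_3 = 30 ⇒ 29
(1) 29|_3 = 3^3 + 2 ↦ 4^4 + 2|_4 = 258 ⇒ 257
(2) 257|_4 = 4^4 + 1 ↦ 5^5 + 1|_5 = 3126 ⇒ 3125
(3) 3125|_5 = 5^5 ↦ 6^6|_6 = 46656 ⇒ 46655
(4) 46655|_6 = 5·6^5 + 5·6^4 + 5·6^3 + 5·6^2 + 5·6 + 5 ↦ 5·7^5 + 5·7^4 + 5·7^3 + 5·7^2 + 5·7 + 5|_7 = 98040 ⇒ 98039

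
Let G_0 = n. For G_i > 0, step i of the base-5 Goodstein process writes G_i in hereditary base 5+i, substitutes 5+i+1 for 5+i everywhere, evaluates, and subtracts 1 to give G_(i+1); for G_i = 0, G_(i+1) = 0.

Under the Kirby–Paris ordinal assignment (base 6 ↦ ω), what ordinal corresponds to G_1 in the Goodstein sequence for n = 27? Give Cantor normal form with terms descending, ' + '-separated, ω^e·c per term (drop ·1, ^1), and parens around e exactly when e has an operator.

27 —HB5→ 5^2 + 2 —bump→ 6^2 + 2 = 38 —(−1)→ 37
37 —HB6→ 6^2 + 1 —bump→ 7^2 + 1 = 50 —(−1)→ 49

ω^2 + 1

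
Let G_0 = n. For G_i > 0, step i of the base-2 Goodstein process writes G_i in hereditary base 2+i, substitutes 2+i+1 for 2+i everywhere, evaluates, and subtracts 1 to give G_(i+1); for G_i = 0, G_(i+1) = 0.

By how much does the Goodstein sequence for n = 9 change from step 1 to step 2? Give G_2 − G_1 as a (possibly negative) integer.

[0] 9 ≡ 2^(2 + 1) + 1 (base 2). Lift 3: 82. −1: 81.
[1] 81 ≡ 3^(3 + 1) (base 3). Lift 4: 1024. −1: 1023.

942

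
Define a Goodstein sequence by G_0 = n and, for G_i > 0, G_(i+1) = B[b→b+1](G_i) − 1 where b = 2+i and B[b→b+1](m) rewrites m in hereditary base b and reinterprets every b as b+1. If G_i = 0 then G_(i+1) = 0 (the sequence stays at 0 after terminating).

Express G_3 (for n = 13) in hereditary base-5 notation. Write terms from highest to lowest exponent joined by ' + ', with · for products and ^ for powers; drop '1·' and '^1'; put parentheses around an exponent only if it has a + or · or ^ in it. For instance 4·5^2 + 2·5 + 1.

5^(5 + 1) + 3·5^3 + 3·5^2 + 3·5 + 2

(0) 13|_2 = 2^(2 + 1) + 2^2 + 1 ↦ 3^(3 + 1) + 3^3 + 1|_3 = 109 ⇒ 108
(1) 108|_3 = 3^(3 + 1) + 3^3 ↦ 4^(4 + 1) + 4^4|_4 = 1280 ⇒ 1279
(2) 1279|_4 = 4^(4 + 1) + 3·4^3 + 3·4^2 + 3·4 + 3 ↦ 5^(5 + 1) + 3·5^3 + 3·5^2 + 3·5 + 3|_5 = 16093 ⇒ 16092
(3) 16092|_5 = 5^(5 + 1) + 3·5^3 + 3·5^2 + 3·5 + 2 ↦ 6^(6 + 1) + 3·6^3 + 3·6^2 + 3·6 + 2|_6 = 280712 ⇒ 280711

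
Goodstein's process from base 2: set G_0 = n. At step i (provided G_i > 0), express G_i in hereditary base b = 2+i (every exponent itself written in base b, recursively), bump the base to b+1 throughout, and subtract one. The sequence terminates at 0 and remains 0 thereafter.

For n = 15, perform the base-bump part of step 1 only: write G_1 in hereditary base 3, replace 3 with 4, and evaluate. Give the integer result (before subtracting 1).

1284

G_0 = 15. HB_2(15) = 2^(2 + 1) + 2^2 + 2 + 1. Bump = 112. G_1 = 111.
G_1 = 111. HB_3(111) = 3^(3 + 1) + 3^3 + 3. Bump = 1284. G_2 = 1283.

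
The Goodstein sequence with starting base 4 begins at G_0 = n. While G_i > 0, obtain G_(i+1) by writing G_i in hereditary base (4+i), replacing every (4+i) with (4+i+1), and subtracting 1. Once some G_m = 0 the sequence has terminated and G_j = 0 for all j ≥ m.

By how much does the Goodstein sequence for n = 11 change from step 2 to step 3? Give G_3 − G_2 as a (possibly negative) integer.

1

11 —HB4→ 2·4 + 3 —bump→ 2·5 + 3 = 13 —(−1)→ 12
12 —HB5→ 2·5 + 2 —bump→ 2·6 + 2 = 14 —(−1)→ 13
13 —HB6→ 2·6 + 1 —bump→ 2·7 + 1 = 15 —(−1)→ 14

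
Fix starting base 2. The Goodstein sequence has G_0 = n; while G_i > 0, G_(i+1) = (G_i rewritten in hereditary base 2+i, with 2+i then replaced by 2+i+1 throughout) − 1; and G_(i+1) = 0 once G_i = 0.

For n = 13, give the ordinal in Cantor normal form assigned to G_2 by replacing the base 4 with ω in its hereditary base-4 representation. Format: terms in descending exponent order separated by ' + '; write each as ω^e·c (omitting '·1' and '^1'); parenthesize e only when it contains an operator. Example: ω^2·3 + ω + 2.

ω^(ω + 1) + ω^3·3 + ω^2·3 + ω·3 + 3

13 —HB2→ 2^(2 + 1) + 2^2 + 1 —bump→ 3^(3 + 1) + 3^3 + 1 = 109 —(−1)→ 108
108 —HB3→ 3^(3 + 1) + 3^3 —bump→ 4^(4 + 1) + 4^4 = 1280 —(−1)→ 1279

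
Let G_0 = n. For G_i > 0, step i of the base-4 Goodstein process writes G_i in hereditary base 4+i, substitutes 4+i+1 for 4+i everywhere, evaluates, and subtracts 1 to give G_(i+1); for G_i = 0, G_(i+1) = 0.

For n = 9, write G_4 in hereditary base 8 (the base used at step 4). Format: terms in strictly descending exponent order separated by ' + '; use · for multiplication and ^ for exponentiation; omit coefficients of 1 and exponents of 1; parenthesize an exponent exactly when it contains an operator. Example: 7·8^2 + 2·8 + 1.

G_0=9  [base 4] 2·4 + 1  →[4↦5]→  2·5 + 1 = 11  −1 ⇒ G_1=10
G_1=10  [base 5] 2·5  →[5↦6]→  2·6 = 12  −1 ⇒ G_2=11
G_2=11  [base 6] 6 + 5  →[6↦7]→  7 + 5 = 12  −1 ⇒ G_3=11
G_3=11  [base 7] 7 + 4  →[7↦8]→  8 + 4 = 12  −1 ⇒ G_4=11

8 + 3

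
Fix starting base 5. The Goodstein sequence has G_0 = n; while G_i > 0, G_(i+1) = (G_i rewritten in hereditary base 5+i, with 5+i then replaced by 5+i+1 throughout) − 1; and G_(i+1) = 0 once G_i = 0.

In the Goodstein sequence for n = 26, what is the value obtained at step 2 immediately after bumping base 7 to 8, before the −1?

[0] 26 ≡ 5^2 + 1 (base 5). Lift 6: 37. −1: 36.
[1] 36 ≡ 6^2 (base 6). Lift 7: 49. −1: 48.
[2] 48 ≡ 6·7 + 6 (base 7). Lift 8: 54. −1: 53.

54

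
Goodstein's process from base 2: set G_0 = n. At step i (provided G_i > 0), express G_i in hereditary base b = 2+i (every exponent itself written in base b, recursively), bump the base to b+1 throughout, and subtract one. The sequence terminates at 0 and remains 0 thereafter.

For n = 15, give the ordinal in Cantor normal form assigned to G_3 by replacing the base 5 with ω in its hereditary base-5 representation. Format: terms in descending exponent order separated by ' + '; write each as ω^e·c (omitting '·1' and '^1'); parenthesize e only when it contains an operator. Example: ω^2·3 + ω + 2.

ω^(ω + 1) + ω^ω + 2

G_0=15  [base 2] 2^(2 + 1) + 2^2 + 2 + 1  →[2↦3]→  3^(3 + 1) + 3^3 + 3 + 1 = 112  −1 ⇒ G_1=111
G_1=111  [base 3] 3^(3 + 1) + 3^3 + 3  →[3↦4]→  4^(4 + 1) + 4^4 + 4 = 1284  −1 ⇒ G_2=1283
G_2=1283  [base 4] 4^(4 + 1) + 4^4 + 3  →[4↦5]→  5^(5 + 1) + 5^5 + 3 = 18753  −1 ⇒ G_3=18752
G_3=18752  [base 5] 5^(5 + 1) + 5^5 + 2  →[5↦6]→  6^(6 + 1) + 6^6 + 2 = 326594  −1 ⇒ G_4=326593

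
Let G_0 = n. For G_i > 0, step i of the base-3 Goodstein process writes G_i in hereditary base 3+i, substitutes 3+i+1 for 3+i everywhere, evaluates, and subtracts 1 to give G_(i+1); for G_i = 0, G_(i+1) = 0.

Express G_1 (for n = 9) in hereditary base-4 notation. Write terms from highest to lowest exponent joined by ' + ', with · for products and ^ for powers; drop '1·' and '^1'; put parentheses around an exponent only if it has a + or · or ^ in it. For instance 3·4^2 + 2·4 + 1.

[0] 9 ≡ 3^2 (base 3). Lift 4: 16. −1: 15.
[1] 15 ≡ 3·4 + 3 (base 4). Lift 5: 18. −1: 17.

3·4 + 3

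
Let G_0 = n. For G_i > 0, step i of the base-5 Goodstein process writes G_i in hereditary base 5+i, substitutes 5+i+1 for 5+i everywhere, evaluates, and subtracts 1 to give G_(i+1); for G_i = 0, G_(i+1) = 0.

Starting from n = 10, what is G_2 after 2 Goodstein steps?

i=0: 10 = 2·5 (b=5); 5→6: 2·6 = 12; 12−1 = 11
i=1: 11 = 6 + 5 (b=6); 6→7: 7 + 5 = 12; 12−1 = 11
i=2: 11 = 7 + 4 (b=7); 7→8: 8 + 4 = 12; 12−1 = 11

11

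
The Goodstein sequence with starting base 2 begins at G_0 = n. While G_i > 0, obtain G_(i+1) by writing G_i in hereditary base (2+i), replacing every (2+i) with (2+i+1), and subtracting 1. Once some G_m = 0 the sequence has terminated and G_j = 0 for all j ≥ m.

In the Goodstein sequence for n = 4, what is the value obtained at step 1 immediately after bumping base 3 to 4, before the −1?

42

[0] 4 ≡ 2^2 (base 2). Lift 3: 27. −1: 26.
[1] 26 ≡ 2·3^2 + 2·3 + 2 (base 3). Lift 4: 42. −1: 41.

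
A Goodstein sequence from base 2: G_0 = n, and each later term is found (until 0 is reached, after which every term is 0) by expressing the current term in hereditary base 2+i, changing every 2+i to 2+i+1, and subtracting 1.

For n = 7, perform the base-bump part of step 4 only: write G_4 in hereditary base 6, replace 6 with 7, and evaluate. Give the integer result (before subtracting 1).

(0) 7|_2 = 2^2 + 2 + 1 ↦ 3^3 + 3 + 1|_3 = 31 ⇒ 30
(1) 30|_3 = 3^3 + 3 ↦ 4^4 + 4|_4 = 260 ⇒ 259
(2) 259|_4 = 4^4 + 3 ↦ 5^5 + 3|_5 = 3128 ⇒ 3127
(3) 3127|_5 = 5^5 + 2 ↦ 6^6 + 2|_6 = 46658 ⇒ 46657
(4) 46657|_6 = 6^6 + 1 ↦ 7^7 + 1|_7 = 823544 ⇒ 823543

823544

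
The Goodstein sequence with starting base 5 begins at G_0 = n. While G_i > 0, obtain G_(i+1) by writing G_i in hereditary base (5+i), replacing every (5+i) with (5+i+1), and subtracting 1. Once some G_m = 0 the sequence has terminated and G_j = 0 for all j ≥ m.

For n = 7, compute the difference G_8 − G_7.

-1

G_0=7  [base 5] 5 + 2  →[5↦6]→  6 + 2 = 8  −1 ⇒ G_1=7
G_1=7  [base 6] 6 + 1  →[6↦7]→  7 + 1 = 8  −1 ⇒ G_2=7
G_2=7  [base 7] 7  →[7↦8]→  8 = 8  −1 ⇒ G_3=7
G_3=7  [base 8] 7  →[8↦9]→  7 = 7  −1 ⇒ G_4=6
G_4=6  [base 9] 6  →[9↦10]→  6 = 6  −1 ⇒ G_5=5
G_5=5  [base 10] 5  →[10↦11]→  5 = 5  −1 ⇒ G_6=4
G_6=4  [base 11] 4  →[11↦12]→  4 = 4  −1 ⇒ G_7=3
G_7=3  [base 12] 3  →[12↦13]→  3 = 3  −1 ⇒ G_8=2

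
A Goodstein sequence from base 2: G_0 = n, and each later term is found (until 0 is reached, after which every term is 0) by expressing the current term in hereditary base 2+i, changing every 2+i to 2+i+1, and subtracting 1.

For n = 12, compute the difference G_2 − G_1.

step 0: 12 = 2^(2 + 1) + 2^2; sub 3 for 2: 3^(3 + 1) + 3^3; = 108; G_1 = 108−1 = 107
step 1: 107 = 3^(3 + 1) + 2·3^2 + 2·3 + 2; sub 4 for 3: 4^(4 + 1) + 2·4^2 + 2·4 + 2; = 1066; G_2 = 1066−1 = 1065

958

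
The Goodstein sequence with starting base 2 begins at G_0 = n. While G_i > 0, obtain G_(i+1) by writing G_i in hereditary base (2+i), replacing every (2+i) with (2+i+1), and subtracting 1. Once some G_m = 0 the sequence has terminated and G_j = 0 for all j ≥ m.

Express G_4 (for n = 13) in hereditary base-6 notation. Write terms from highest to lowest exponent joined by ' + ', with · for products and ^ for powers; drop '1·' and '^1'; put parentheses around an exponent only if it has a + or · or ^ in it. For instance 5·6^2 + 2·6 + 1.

6^(6 + 1) + 3·6^3 + 3·6^2 + 3·6 + 1

G_0=13  [base 2] 2^(2 + 1) + 2^2 + 1  →[2↦3]→  3^(3 + 1) + 3^3 + 1 = 109  −1 ⇒ G_1=108
G_1=108  [base 3] 3^(3 + 1) + 3^3  →[3↦4]→  4^(4 + 1) + 4^4 = 1280  −1 ⇒ G_2=1279
G_2=1279  [base 4] 4^(4 + 1) + 3·4^3 + 3·4^2 + 3·4 + 3  →[4↦5]→  5^(5 + 1) + 3·5^3 + 3·5^2 + 3·5 + 3 = 16093  −1 ⇒ G_3=16092
G_3=16092  [base 5] 5^(5 + 1) + 3·5^3 + 3·5^2 + 3·5 + 2  →[5↦6]→  6^(6 + 1) + 3·6^3 + 3·6^2 + 3·6 + 2 = 280712  −1 ⇒ G_4=280711
G_4=280711  [base 6] 6^(6 + 1) + 3·6^3 + 3·6^2 + 3·6 + 1  →[6↦7]→  7^(7 + 1) + 3·7^3 + 3·7^2 + 3·7 + 1 = 5765999  −1 ⇒ G_5=5765998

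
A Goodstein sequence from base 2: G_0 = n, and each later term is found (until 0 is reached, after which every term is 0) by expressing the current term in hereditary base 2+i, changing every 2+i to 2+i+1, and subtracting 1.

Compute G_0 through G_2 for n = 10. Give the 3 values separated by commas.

G_0 = 10. HB_2(10) = 2^(2 + 1) + 2. Bump = 84. G_1 = 83.
G_1 = 83. HB_3(83) = 3^(3 + 1) + 2. Bump = 1026. G_2 = 1025.

10, 83, 1025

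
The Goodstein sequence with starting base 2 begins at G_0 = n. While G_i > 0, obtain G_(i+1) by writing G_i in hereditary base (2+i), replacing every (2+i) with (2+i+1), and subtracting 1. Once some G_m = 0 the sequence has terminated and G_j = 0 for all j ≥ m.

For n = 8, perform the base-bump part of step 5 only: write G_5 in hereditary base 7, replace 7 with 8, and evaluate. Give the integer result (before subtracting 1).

base 2: 8 = 2^(2 + 1); at 3: 3^(3 + 1) = 81; next = 80
base 3: 80 = 2·3^3 + 2·3^2 + 2·3 + 2; at 4: 2·4^4 + 2·4^2 + 2·4 + 2 = 554; next = 553
base 4: 553 = 2·4^4 + 2·4^2 + 2·4 + 1; at 5: 2·5^5 + 2·5^2 + 2·5 + 1 = 6311; next = 6310
base 5: 6310 = 2·5^5 + 2·5^2 + 2·5; at 6: 2·6^6 + 2·6^2 + 2·6 = 93396; next = 93395
base 6: 93395 = 2·6^6 + 2·6^2 + 6 + 5; at 7: 2·7^7 + 2·7^2 + 7 + 5 = 1647196; next = 1647195
base 7: 1647195 = 2·7^7 + 2·7^2 + 7 + 4; at 8: 2·8^8 + 2·8^2 + 8 + 4 = 33554572; next = 33554571

33554572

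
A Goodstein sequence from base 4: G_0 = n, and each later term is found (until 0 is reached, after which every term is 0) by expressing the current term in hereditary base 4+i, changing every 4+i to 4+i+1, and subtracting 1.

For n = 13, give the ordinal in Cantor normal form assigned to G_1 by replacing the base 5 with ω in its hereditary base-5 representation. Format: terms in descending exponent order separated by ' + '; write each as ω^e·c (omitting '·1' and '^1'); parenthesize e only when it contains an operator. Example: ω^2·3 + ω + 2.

step 0: 13 = 3·4 + 1; sub 5 for 4: 3·5 + 1; = 16; G_1 = 16−1 = 15
step 1: 15 = 3·5; sub 6 for 5: 3·6; = 18; G_2 = 18−1 = 17

ω·3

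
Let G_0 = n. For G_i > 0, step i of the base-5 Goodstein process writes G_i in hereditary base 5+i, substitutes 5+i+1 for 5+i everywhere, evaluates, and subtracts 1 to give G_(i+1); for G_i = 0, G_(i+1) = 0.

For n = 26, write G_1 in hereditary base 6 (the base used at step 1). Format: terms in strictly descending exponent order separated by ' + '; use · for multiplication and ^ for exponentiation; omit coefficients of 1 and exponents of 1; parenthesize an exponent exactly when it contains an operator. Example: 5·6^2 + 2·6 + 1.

6^2

(0) 26|_5 = 5^2 + 1 ↦ 6^2 + 1|_6 = 37 ⇒ 36
(1) 36|_6 = 6^2 ↦ 7^2|_7 = 49 ⇒ 48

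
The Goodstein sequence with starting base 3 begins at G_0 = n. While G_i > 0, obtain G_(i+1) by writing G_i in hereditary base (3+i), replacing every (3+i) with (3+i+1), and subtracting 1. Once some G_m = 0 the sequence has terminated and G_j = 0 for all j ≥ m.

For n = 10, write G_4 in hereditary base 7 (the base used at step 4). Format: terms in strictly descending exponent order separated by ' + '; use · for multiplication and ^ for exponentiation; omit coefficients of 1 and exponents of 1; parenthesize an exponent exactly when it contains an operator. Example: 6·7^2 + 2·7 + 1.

4·7 + 2

[0] 10 ≡ 3^2 + 1 (base 3). Lift 4: 17. −1: 16.
[1] 16 ≡ 4^2 (base 4). Lift 5: 25. −1: 24.
[2] 24 ≡ 4·5 + 4 (base 5). Lift 6: 28. −1: 27.
[3] 27 ≡ 4·6 + 3 (base 6). Lift 7: 31. −1: 30.
[4] 30 ≡ 4·7 + 2 (base 7). Lift 8: 34. −1: 33.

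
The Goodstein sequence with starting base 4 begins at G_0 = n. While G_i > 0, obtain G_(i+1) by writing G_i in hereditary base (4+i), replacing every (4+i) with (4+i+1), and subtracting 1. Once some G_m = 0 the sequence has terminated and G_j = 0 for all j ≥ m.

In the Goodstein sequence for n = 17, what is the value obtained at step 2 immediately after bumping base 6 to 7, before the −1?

40

(0) 17|_4 = 4^2 + 1 ↦ 5^2 + 1|_5 = 26 ⇒ 25
(1) 25|_5 = 5^2 ↦ 6^2|_6 = 36 ⇒ 35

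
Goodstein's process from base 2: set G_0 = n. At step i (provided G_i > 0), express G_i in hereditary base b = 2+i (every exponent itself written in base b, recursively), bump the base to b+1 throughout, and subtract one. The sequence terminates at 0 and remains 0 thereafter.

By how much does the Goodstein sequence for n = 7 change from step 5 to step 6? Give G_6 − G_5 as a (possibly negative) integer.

15953672

i=0: 7 = 2^2 + 2 + 1 (b=2); 2→3: 3^3 + 3 + 1 = 31; 31−1 = 30
i=1: 30 = 3^3 + 3 (b=3); 3→4: 4^4 + 4 = 260; 260−1 = 259
i=2: 259 = 4^4 + 3 (b=4); 4→5: 5^5 + 3 = 3128; 3128−1 = 3127
i=3: 3127 = 5^5 + 2 (b=5); 5→6: 6^6 + 2 = 46658; 46658−1 = 46657
i=4: 46657 = 6^6 + 1 (b=6); 6→7: 7^7 + 1 = 823544; 823544−1 = 823543
i=5: 823543 = 7^7 (b=7); 7→8: 8^8 = 16777216; 16777216−1 = 16777215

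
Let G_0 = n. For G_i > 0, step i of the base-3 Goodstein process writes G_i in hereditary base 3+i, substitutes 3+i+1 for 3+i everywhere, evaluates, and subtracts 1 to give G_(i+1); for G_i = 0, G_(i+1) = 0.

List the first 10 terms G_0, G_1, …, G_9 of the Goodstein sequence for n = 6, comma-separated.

G_0 = 6. HB_3(6) = 2·3. Bump = 8. G_1 = 7.
G_1 = 7. HB_4(7) = 4 + 3. Bump = 8. G_2 = 7.
G_2 = 7. HB_5(7) = 5 + 2. Bump = 8. G_3 = 7.
G_3 = 7. HB_6(7) = 6 + 1. Bump = 8. G_4 = 7.
G_4 = 7. HB_7(7) = 7. Bump = 8. G_5 = 7.
G_5 = 7. HB_8(7) = 7. Bump = 7. G_6 = 6.
G_6 = 6. HB_9(6) = 6. Bump = 6. G_7 = 5.
G_7 = 5. HB_10(5) = 5. Bump = 5. G_8 = 4.
G_8 = 4. HB_11(4) = 4. Bump = 4. G_9 = 3.

6, 7, 7, 7, 7, 7, 6, 5, 4, 3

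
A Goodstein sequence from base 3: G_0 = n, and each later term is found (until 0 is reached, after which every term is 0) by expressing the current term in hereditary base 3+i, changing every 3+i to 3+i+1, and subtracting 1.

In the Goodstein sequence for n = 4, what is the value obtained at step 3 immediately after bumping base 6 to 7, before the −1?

3

G_0 = 4. HB_3(4) = 3 + 1. Bump = 5. G_1 = 4.
G_1 = 4. HB_4(4) = 4. Bump = 5. G_2 = 4.
G_2 = 4. HB_5(4) = 4. Bump = 4. G_3 = 3.
G_3 = 3. HB_6(3) = 3. Bump = 3. G_4 = 2.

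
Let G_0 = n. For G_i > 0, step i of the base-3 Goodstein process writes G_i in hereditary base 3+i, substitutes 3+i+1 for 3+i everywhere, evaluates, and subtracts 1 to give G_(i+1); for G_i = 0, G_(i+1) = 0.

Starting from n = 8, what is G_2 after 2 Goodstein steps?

10

base 3: 8 = 2·3 + 2; at 4: 2·4 + 2 = 10; next = 9
base 4: 9 = 2·4 + 1; at 5: 2·5 + 1 = 11; next = 10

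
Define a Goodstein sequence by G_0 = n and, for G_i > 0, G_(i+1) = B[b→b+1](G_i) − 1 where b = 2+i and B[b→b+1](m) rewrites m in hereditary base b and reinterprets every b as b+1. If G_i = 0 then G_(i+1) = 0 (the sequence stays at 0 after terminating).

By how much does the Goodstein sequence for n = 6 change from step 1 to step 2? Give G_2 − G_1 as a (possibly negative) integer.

228

(0) 6|_2 = 2^2 + 2 ↦ 3^3 + 3|_3 = 30 ⇒ 29
(1) 29|_3 = 3^3 + 2 ↦ 4^4 + 2|_4 = 258 ⇒ 257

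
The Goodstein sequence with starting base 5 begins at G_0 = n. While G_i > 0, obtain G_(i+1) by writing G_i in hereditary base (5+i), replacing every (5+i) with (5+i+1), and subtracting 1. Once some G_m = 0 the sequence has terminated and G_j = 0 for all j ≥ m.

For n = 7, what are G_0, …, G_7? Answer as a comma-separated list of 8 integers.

7, 7, 7, 7, 6, 5, 4, 3

G_0=7  [base 5] 5 + 2  →[5↦6]→  6 + 2 = 8  −1 ⇒ G_1=7
G_1=7  [base 6] 6 + 1  →[6↦7]→  7 + 1 = 8  −1 ⇒ G_2=7
G_2=7  [base 7] 7  →[7↦8]→  8 = 8  −1 ⇒ G_3=7
G_3=7  [base 8] 7  →[8↦9]→  7 = 7  −1 ⇒ G_4=6
G_4=6  [base 9] 6  →[9↦10]→  6 = 6  −1 ⇒ G_5=5
G_5=5  [base 10] 5  →[10↦11]→  5 = 5  −1 ⇒ G_6=4
G_6=4  [base 11] 4  →[11↦12]→  4 = 4  −1 ⇒ G_7=3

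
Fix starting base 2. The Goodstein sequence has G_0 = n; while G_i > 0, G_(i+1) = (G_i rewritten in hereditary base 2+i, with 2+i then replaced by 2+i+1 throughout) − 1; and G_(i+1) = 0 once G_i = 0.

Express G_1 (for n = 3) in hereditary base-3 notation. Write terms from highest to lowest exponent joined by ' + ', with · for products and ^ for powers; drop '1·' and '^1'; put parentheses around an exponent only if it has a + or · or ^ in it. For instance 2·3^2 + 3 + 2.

step 0: 3 = 2 + 1; sub 3 for 2: 3 + 1; = 4; G_1 = 4−1 = 3
step 1: 3 = 3; sub 4 for 3: 4; = 4; G_2 = 4−1 = 3

3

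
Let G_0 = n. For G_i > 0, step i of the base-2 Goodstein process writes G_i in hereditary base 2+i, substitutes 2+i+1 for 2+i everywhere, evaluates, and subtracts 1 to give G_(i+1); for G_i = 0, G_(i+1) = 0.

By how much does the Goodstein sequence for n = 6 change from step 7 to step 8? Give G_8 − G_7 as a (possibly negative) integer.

6 —HB2→ 2^2 + 2 —bump→ 3^3 + 3 = 30 —(−1)→ 29
29 —HB3→ 3^3 + 2 —bump→ 4^4 + 2 = 258 —(−1)→ 257
257 —HB4→ 4^4 + 1 —bump→ 5^5 + 1 = 3126 —(−1)→ 3125
3125 —HB5→ 5^5 —bump→ 6^6 = 46656 —(−1)→ 46655
46655 —HB6→ 5·6^5 + 5·6^4 + 5·6^3 + 5·6^2 + 5·6 + 5 —bump→ 5·7^5 + 5·7^4 + 5·7^3 + 5·7^2 + 5·7 + 5 = 98040 —(−1)→ 98039
98039 —HB7→ 5·7^5 + 5·7^4 + 5·7^3 + 5·7^2 + 5·7 + 4 —bump→ 5·8^5 + 5·8^4 + 5·8^3 + 5·8^2 + 5·8 + 4 = 187244 —(−1)→ 187243
187243 —HB8→ 5·8^5 + 5·8^4 + 5·8^3 + 5·8^2 + 5·8 + 3 —bump→ 5·9^5 + 5·9^4 + 5·9^3 + 5·9^2 + 5·9 + 3 = 332148 —(−1)→ 332147
332147 —HB9→ 5·9^5 + 5·9^4 + 5·9^3 + 5·9^2 + 5·9 + 2 —bump→ 5·10^5 + 5·10^4 + 5·10^3 + 5·10^2 + 5·10 + 2 = 555552 —(−1)→ 555551

223404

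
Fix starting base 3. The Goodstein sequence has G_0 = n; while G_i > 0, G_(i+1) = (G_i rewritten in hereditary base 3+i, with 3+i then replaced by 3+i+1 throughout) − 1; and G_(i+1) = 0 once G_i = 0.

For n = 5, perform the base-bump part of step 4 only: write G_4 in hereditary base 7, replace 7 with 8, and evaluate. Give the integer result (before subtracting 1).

4

5 —HB3→ 3 + 2 —bump→ 4 + 2 = 6 —(−1)→ 5
5 —HB4→ 4 + 1 —bump→ 5 + 1 = 6 —(−1)→ 5
5 —HB5→ 5 —bump→ 6 = 6 —(−1)→ 5
5 —HB6→ 5 —bump→ 5 = 5 —(−1)→ 4
4 —HB7→ 4 —bump→ 4 = 4 —(−1)→ 3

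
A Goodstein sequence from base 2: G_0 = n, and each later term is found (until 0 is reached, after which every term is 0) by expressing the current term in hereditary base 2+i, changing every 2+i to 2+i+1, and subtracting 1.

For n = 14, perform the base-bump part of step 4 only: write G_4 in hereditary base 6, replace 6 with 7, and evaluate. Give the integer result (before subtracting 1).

base 2: 14 = 2^(2 + 1) + 2^2 + 2; at 3: 3^(3 + 1) + 3^3 + 3 = 111; next = 110
base 3: 110 = 3^(3 + 1) + 3^3 + 2; at 4: 4^(4 + 1) + 4^4 + 2 = 1282; next = 1281
base 4: 1281 = 4^(4 + 1) + 4^4 + 1; at 5: 5^(5 + 1) + 5^5 + 1 = 18751; next = 18750
base 5: 18750 = 5^(5 + 1) + 5^5; at 6: 6^(6 + 1) + 6^6 = 326592; next = 326591

5862841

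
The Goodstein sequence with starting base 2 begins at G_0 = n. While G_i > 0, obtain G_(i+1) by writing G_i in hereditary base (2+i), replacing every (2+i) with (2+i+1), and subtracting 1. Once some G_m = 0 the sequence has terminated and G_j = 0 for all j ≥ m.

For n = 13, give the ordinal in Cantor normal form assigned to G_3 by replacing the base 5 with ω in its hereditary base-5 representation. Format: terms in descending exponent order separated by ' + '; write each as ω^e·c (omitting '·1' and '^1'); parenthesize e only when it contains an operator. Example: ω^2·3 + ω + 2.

G_0=13  [base 2] 2^(2 + 1) + 2^2 + 1  →[2↦3]→  3^(3 + 1) + 3^3 + 1 = 109  −1 ⇒ G_1=108
G_1=108  [base 3] 3^(3 + 1) + 3^3  →[3↦4]→  4^(4 + 1) + 4^4 = 1280  −1 ⇒ G_2=1279
G_2=1279  [base 4] 4^(4 + 1) + 3·4^3 + 3·4^2 + 3·4 + 3  →[4↦5]→  5^(5 + 1) + 3·5^3 + 3·5^2 + 3·5 + 3 = 16093  −1 ⇒ G_3=16092
G_3=16092  [base 5] 5^(5 + 1) + 3·5^3 + 3·5^2 + 3·5 + 2  →[5↦6]→  6^(6 + 1) + 3·6^3 + 3·6^2 + 3·6 + 2 = 280712  −1 ⇒ G_4=280711

ω^(ω + 1) + ω^3·3 + ω^2·3 + ω·3 + 2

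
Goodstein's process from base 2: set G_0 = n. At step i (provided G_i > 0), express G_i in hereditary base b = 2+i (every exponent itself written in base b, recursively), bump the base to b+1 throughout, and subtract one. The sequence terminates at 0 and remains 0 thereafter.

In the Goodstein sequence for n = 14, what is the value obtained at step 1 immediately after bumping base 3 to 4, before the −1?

1282

14 —HB2→ 2^(2 + 1) + 2^2 + 2 —bump→ 3^(3 + 1) + 3^3 + 3 = 111 —(−1)→ 110
110 —HB3→ 3^(3 + 1) + 3^3 + 2 —bump→ 4^(4 + 1) + 4^4 + 2 = 1282 —(−1)→ 1281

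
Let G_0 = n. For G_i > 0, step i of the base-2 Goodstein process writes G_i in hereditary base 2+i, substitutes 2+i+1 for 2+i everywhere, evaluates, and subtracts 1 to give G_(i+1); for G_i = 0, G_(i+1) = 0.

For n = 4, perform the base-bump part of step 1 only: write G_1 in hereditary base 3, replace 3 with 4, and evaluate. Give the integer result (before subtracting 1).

42

G_0 = 4. HB_2(4) = 2^2. Bump = 27. G_1 = 26.
G_1 = 26. HB_3(26) = 2·3^2 + 2·3 + 2. Bump = 42. G_2 = 41.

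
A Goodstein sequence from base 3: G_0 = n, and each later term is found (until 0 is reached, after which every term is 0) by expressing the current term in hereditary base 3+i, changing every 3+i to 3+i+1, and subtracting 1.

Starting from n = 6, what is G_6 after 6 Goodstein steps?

6

G_0 = 6. HB_3(6) = 2·3. Bump = 8. G_1 = 7.
G_1 = 7. HB_4(7) = 4 + 3. Bump = 8. G_2 = 7.
G_2 = 7. HB_5(7) = 5 + 2. Bump = 8. G_3 = 7.
G_3 = 7. HB_6(7) = 6 + 1. Bump = 8. G_4 = 7.
G_4 = 7. HB_7(7) = 7. Bump = 8. G_5 = 7.
G_5 = 7. HB_8(7) = 7. Bump = 7. G_6 = 6.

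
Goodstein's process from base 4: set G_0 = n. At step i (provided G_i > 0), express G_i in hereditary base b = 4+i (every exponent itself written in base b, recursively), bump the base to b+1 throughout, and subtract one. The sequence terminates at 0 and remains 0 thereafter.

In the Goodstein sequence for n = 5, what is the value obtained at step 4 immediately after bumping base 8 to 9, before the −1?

3

step 0: 5 = 4 + 1; sub 5 for 4: 5 + 1; = 6; G_1 = 6−1 = 5
step 1: 5 = 5; sub 6 for 5: 6; = 6; G_2 = 6−1 = 5
step 2: 5 = 5; sub 7 for 6: 5; = 5; G_3 = 5−1 = 4
step 3: 4 = 4; sub 8 for 7: 4; = 4; G_4 = 4−1 = 3
step 4: 3 = 3; sub 9 for 8: 3; = 3; G_5 = 3−1 = 2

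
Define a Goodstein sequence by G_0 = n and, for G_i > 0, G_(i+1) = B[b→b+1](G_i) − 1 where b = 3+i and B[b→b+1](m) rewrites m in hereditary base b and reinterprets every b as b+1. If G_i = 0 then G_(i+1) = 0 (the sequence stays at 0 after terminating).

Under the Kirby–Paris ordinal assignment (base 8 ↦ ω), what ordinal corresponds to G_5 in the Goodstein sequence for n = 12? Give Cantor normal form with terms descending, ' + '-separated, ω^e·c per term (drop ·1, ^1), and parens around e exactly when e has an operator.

step 0: 12 = 3^2 + 3; sub 4 for 3: 4^2 + 4; = 20; G_1 = 20−1 = 19
step 1: 19 = 4^2 + 3; sub 5 for 4: 5^2 + 3; = 28; G_2 = 28−1 = 27
step 2: 27 = 5^2 + 2; sub 6 for 5: 6^2 + 2; = 38; G_3 = 38−1 = 37
step 3: 37 = 6^2 + 1; sub 7 for 6: 7^2 + 1; = 50; G_4 = 50−1 = 49
step 4: 49 = 7^2; sub 8 for 7: 8^2; = 64; G_5 = 64−1 = 63

ω·7 + 7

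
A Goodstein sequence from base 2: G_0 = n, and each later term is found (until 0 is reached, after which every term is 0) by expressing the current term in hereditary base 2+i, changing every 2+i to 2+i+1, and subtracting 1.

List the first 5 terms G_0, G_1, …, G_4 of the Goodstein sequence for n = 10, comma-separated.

10, 83, 1025, 15625, 279935

10 —HB2→ 2^(2 + 1) + 2 —bump→ 3^(3 + 1) + 3 = 84 —(−1)→ 83
83 —HB3→ 3^(3 + 1) + 2 —bump→ 4^(4 + 1) + 2 = 1026 —(−1)→ 1025
1025 —HB4→ 4^(4 + 1) + 1 —bump→ 5^(5 + 1) + 1 = 15626 —(−1)→ 15625
15625 —HB5→ 5^(5 + 1) —bump→ 6^(6 + 1) = 279936 —(−1)→ 279935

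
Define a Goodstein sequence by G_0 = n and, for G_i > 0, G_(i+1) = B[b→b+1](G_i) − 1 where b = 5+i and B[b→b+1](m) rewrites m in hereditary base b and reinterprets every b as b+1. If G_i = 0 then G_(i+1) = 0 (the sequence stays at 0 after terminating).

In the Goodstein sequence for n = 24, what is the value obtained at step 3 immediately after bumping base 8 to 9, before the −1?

G_0=24  [base 5] 4·5 + 4  →[5↦6]→  4·6 + 4 = 28  −1 ⇒ G_1=27
G_1=27  [base 6] 4·6 + 3  →[6↦7]→  4·7 + 3 = 31  −1 ⇒ G_2=30
G_2=30  [base 7] 4·7 + 2  →[7↦8]→  4·8 + 2 = 34  −1 ⇒ G_3=33
G_3=33  [base 8] 4·8 + 1  →[8↦9]→  4·9 + 1 = 37  −1 ⇒ G_4=36

37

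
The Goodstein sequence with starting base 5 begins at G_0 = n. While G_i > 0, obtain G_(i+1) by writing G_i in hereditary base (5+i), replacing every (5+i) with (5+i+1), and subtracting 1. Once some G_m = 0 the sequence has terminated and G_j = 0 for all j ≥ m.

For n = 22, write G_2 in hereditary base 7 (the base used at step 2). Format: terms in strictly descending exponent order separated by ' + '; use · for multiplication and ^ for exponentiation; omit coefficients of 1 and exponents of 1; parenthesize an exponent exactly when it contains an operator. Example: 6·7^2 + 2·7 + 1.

G_0 = 22. HB_5(22) = 4·5 + 2. Bump = 26. G_1 = 25.
G_1 = 25. HB_6(25) = 4·6 + 1. Bump = 29. G_2 = 28.
G_2 = 28. HB_7(28) = 4·7. Bump = 32. G_3 = 31.

4·7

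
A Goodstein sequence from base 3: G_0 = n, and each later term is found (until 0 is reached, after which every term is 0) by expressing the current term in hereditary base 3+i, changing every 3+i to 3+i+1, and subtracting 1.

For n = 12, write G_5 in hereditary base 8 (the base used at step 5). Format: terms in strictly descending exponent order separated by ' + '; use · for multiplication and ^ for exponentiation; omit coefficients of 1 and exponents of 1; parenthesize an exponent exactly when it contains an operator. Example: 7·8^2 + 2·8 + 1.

7·8 + 7

base 3: 12 = 3^2 + 3; at 4: 4^2 + 4 = 20; next = 19
base 4: 19 = 4^2 + 3; at 5: 5^2 + 3 = 28; next = 27
base 5: 27 = 5^2 + 2; at 6: 6^2 + 2 = 38; next = 37
base 6: 37 = 6^2 + 1; at 7: 7^2 + 1 = 50; next = 49
base 7: 49 = 7^2; at 8: 8^2 = 64; next = 63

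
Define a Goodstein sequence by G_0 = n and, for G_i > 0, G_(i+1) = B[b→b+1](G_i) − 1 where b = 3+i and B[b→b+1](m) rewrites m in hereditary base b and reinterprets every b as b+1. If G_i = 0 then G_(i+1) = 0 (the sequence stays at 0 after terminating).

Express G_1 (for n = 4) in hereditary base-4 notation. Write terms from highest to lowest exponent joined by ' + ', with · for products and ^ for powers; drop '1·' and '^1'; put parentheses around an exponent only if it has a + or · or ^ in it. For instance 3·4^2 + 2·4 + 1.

G_0=4  [base 3] 3 + 1  →[3↦4]→  4 + 1 = 5  −1 ⇒ G_1=4
G_1=4  [base 4] 4  →[4↦5]→  5 = 5  −1 ⇒ G_2=4

4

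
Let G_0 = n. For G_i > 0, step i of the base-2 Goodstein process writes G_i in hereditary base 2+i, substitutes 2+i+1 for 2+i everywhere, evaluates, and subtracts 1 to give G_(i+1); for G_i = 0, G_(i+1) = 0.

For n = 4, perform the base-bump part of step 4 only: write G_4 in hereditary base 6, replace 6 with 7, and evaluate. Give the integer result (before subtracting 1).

G_0=4  [base 2] 2^2  →[2↦3]→  3^3 = 27  −1 ⇒ G_1=26
G_1=26  [base 3] 2·3^2 + 2·3 + 2  →[3↦4]→  2·4^2 + 2·4 + 2 = 42  −1 ⇒ G_2=41
G_2=41  [base 4] 2·4^2 + 2·4 + 1  →[4↦5]→  2·5^2 + 2·5 + 1 = 61  −1 ⇒ G_3=60
G_3=60  [base 5] 2·5^2 + 2·5  →[5↦6]→  2·6^2 + 2·6 = 84  −1 ⇒ G_4=83
G_4=83  [base 6] 2·6^2 + 6 + 5  →[6↦7]→  2·7^2 + 7 + 5 = 110  −1 ⇒ G_5=109

110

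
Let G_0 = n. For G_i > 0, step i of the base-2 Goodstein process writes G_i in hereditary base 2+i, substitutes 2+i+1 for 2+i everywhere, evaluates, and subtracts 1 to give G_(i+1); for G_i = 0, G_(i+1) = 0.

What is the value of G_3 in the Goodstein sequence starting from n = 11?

11 —HB2→ 2^(2 + 1) + 2 + 1 —bump→ 3^(3 + 1) + 3 + 1 = 85 —(−1)→ 84
84 —HB3→ 3^(3 + 1) + 3 —bump→ 4^(4 + 1) + 4 = 1028 —(−1)→ 1027
1027 —HB4→ 4^(4 + 1) + 3 —bump→ 5^(5 + 1) + 3 = 15628 —(−1)→ 15627
15627 —HB5→ 5^(5 + 1) + 2 —bump→ 6^(6 + 1) + 2 = 279938 —(−1)→ 279937

15627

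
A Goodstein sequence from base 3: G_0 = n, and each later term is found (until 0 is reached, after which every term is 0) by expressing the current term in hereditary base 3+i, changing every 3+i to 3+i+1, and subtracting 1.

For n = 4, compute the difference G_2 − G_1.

0

4 —HB3→ 3 + 1 —bump→ 4 + 1 = 5 —(−1)→ 4
4 —HB4→ 4 —bump→ 5 = 5 —(−1)→ 4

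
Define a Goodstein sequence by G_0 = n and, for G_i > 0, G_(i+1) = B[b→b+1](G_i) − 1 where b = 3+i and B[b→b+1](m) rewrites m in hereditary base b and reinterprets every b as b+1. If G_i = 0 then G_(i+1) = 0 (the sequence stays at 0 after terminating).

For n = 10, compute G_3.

10 —HB3→ 3^2 + 1 —bump→ 4^2 + 1 = 17 —(−1)→ 16
16 —HB4→ 4^2 —bump→ 5^2 = 25 —(−1)→ 24
24 —HB5→ 4·5 + 4 —bump→ 4·6 + 4 = 28 —(−1)→ 27
27 —HB6→ 4·6 + 3 —bump→ 4·7 + 3 = 31 —(−1)→ 30

27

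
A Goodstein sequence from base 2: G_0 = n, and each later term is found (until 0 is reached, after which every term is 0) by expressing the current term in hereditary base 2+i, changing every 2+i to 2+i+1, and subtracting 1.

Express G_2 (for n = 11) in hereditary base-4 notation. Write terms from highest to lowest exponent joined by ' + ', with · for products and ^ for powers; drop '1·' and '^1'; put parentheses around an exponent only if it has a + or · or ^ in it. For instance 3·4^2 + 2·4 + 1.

4^(4 + 1) + 3

(0) 11|_2 = 2^(2 + 1) + 2 + 1 ↦ 3^(3 + 1) + 3 + 1|_3 = 85 ⇒ 84
(1) 84|_3 = 3^(3 + 1) + 3 ↦ 4^(4 + 1) + 4|_4 = 1028 ⇒ 1027
(2) 1027|_4 = 4^(4 + 1) + 3 ↦ 5^(5 + 1) + 3|_5 = 15628 ⇒ 15627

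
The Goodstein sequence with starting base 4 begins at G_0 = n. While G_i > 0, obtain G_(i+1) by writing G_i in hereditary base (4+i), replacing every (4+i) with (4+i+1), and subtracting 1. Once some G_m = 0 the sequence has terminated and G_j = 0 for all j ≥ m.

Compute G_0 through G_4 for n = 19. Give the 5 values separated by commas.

19, 27, 37, 49, 63

19 —HB4→ 4^2 + 3 —bump→ 5^2 + 3 = 28 —(−1)→ 27
27 —HB5→ 5^2 + 2 —bump→ 6^2 + 2 = 38 —(−1)→ 37
37 —HB6→ 6^2 + 1 —bump→ 7^2 + 1 = 50 —(−1)→ 49
49 —HB7→ 7^2 —bump→ 8^2 = 64 —(−1)→ 63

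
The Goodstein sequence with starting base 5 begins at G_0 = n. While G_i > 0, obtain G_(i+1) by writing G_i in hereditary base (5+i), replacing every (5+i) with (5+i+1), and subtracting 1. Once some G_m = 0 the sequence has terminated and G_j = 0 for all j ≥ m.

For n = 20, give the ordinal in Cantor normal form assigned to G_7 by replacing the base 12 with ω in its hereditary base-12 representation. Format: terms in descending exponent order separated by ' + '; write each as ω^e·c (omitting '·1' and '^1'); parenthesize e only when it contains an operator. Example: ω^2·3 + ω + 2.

ω·2 + 11

20 —HB5→ 4·5 —bump→ 4·6 = 24 —(−1)→ 23
23 —HB6→ 3·6 + 5 —bump→ 3·7 + 5 = 26 —(−1)→ 25
25 —HB7→ 3·7 + 4 —bump→ 3·8 + 4 = 28 —(−1)→ 27
27 —HB8→ 3·8 + 3 —bump→ 3·9 + 3 = 30 —(−1)→ 29
29 —HB9→ 3·9 + 2 —bump→ 3·10 + 2 = 32 —(−1)→ 31
31 —HB10→ 3·10 + 1 —bump→ 3·11 + 1 = 34 —(−1)→ 33
33 —HB11→ 3·11 —bump→ 3·12 = 36 —(−1)→ 35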